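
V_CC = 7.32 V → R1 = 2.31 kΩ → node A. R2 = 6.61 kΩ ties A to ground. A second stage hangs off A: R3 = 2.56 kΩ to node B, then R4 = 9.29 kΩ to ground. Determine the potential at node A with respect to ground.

V_A ≈ 4.74 V

Looking into the second stage from A: R3 + R4 = 11.85 kΩ appears in parallel with R2.
R2 ‖ (R3+R4) = 4.243 kΩ.
First divider: V_A = V_CC · 4.243/(2.31 + 4.243) = 4.740 V.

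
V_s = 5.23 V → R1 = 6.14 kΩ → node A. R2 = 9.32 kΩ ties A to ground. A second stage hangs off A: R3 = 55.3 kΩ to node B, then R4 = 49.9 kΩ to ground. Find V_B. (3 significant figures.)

Node A sees R2 in parallel with the series input of stage 2, R3 + R4 = 105.2 kΩ.
Effective lower resistance at A: R2 ‖ 105.2 = 8.562 kΩ.
V_A = 5.23 × 8.562/(6.14 + 8.562) = 3.046 V.
Then the unloaded second divider: V_B = V_A × R4/(R3+R4) = 3.046 × 0.4743 = 1.445 V.

V_B ≈ 1.44 V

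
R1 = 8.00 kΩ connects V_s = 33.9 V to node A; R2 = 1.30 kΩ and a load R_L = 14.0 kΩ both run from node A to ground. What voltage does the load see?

V_out ≈ 4.39 V

R2 ‖ R_L = (1.30 × 14.0)/(1.30 + 14.0) = 1.190 kΩ.
Voltage divider with the loaded lower leg: V_out = 33.9 × 1.190/(8.00 + 1.190) = 33.9 × 0.1294 = 4.388 V.
(Unloaded it would be 4.74 V; the load pulls it down.)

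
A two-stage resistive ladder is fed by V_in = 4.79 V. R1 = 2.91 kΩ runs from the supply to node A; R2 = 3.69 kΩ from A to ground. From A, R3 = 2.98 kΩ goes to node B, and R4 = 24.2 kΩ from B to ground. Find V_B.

The second stage (R3 + R4 = 27.18 kΩ) loads node A in parallel with R2.
Effective lower resistance at A: R2 ‖ 27.18 = 3.249 kΩ.
So V_A = 4.79 × 0.5275 = 2.527 V.
Then the unloaded second divider: V_B = V_A × R4/(R3+R4) = 2.527 × 0.8904 = 2.250 V.

V_B ≈ 2.25 V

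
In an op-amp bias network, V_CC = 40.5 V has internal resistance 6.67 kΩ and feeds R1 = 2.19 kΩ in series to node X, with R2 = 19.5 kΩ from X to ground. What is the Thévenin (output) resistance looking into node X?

R_th ≈ 6.09 kΩ

R1' = 6.67 + 2.19 = 8.860 kΩ (source resistance + R1).
With V_CC suppressed (replaced by a short), R_th = R1' ‖ R2 = (8.860 × 19.5)/(8.860 + 19.5) = 6.092 kΩ.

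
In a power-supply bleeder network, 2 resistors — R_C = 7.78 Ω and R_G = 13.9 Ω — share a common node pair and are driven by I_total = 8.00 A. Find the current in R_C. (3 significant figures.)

With just two branches, the current splits inversely with resistance.
So I = 8.00 × 13.9/21.68 = 5.129 A.

I ≈ 5.13 A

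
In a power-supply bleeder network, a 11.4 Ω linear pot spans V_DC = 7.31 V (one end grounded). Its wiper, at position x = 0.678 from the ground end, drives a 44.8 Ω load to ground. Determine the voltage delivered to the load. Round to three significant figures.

V_out ≈ 4.70 V

Lower segment x·R_p = 7.729 Ω; upper segment (1−x)·R_p = 3.671 Ω.
R_L loads the lower segment: effective lower R = 6.592 Ω.
Loaded-divider output: V_out = 7.31 × 0.6423 = 4.695 V.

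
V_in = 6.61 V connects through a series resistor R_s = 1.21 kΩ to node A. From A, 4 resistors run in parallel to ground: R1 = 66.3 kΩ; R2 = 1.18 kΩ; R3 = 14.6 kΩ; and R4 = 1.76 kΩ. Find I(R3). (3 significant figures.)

Combine the parallel branches: R_p = (1/66.3 + 1/1.18 + 1/14.6 + 1/1.76)⁻¹ = 0.6670 kΩ.
V_A = 6.61 × 0.6670/1.877 = 2.349 V.
Branch current I = V_A/R3 = 2.349/14.6 = 0.1609 mA.

I ≈ 0.161 mA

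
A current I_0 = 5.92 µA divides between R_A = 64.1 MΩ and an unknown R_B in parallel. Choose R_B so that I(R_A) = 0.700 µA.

In a two-way split, I_A/I_0 = R_B/(R_A + R_B).
0.700/5.92 = R_B/(R_A + R_B) → R_B = R_A · (0.1182)/(1 − 0.1182) = 64.1 × 0.1341 = 8.596 MΩ.

R_B ≈ 8.60 MΩ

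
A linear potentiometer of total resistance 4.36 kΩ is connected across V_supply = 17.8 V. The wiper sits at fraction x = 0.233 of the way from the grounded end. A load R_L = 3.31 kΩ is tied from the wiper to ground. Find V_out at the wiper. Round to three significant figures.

The pot divides into 3.344 kΩ above the wiper and 1.016 kΩ below.
(x·R_p) ‖ R_L = 0.7773 kΩ.
Loaded-divider output: V_out = 17.8 × 0.1886 = 3.357 V.

V_out ≈ 3.36 V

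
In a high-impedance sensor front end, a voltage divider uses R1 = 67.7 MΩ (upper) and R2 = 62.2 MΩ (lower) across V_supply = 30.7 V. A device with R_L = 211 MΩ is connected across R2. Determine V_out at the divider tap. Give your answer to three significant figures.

The load sits in parallel with R2, giving an effective lower resistance R2' = R2·R_L/(R2+R_L) = 48.04 MΩ.
Now apply the divider: V_out = 30.7 × 0.4151 = 12.74 V.
(Unloaded it would be 14.7 V; the load pulls it down.)

V_out ≈ 12.7 V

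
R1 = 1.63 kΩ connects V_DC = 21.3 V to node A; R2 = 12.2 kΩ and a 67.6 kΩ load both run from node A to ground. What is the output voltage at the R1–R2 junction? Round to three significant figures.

The load sits in parallel with R2, giving an effective lower resistance R2' = R2·R_L/(R2+R_L) = 10.33 kΩ.
Now apply the divider: V_out = 21.3 × 0.8638 = 18.40 V.
(Unloaded it would be 18.8 V; the load pulls it down.)

V_out ≈ 18.4 V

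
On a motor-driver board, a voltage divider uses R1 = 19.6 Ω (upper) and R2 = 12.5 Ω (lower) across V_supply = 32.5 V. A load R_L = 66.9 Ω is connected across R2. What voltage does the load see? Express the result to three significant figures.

V_out ≈ 11.4 V

The load sits in parallel with R2, giving an effective lower resistance R2' = R2·R_L/(R2+R_L) = 10.53 Ω.
Now apply the divider: V_out = 32.5 × 0.3495 = 11.36 V.
(Unloaded it would be 12.7 V; the load pulls it down.)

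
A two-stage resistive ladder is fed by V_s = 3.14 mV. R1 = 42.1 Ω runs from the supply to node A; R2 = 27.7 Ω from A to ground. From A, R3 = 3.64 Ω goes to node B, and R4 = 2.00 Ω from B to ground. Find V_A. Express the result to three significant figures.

The second stage (R3 + R4 = 5.640 Ω) loads node A in parallel with R2.
R2 ‖ (R3+R4) = 4.686 Ω.
So V_A = 3.14 × 0.1002 = 0.3145 mV.

V_A ≈ 0.314 mV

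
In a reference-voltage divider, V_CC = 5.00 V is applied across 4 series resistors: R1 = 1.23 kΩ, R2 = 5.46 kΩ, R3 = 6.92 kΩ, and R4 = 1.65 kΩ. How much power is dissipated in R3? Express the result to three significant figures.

ΣR = 15.26 kΩ → I = 5.00/15.26 = 0.3277 mA.
V(R3) = I·R = 2.267 V; P = V·I = 2.267 × 0.3277 = 0.7429 mW.

P ≈ 0.743 mW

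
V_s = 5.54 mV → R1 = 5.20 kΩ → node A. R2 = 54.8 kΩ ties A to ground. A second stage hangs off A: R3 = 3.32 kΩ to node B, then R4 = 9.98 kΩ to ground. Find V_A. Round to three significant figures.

V_A ≈ 3.73 mV

Looking into the second stage from A: R3 + R4 = 13.30 kΩ appears in parallel with R2.
Effective lower resistance at A: R2 ‖ 13.30 = 10.70 kΩ.
So V_A = 5.54 × 0.6730 = 3.728 mV.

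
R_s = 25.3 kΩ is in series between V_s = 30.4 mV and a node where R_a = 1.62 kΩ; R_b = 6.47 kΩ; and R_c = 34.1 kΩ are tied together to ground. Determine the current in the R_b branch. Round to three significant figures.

Equivalent of the parallel group: R_p = 1.248 kΩ.
Node voltage V_A = V_s · R_p/(R_s + R_p) = 30.4 × 0.04702 = 1.429 mV.
Branch current I = V_A/R_b = 1.429/6.47 = 0.2209 µA.

I ≈ 0.221 µA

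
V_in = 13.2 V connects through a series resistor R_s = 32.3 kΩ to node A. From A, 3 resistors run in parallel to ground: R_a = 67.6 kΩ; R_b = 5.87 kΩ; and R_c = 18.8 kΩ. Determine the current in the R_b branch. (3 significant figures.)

I ≈ 0.259 mA

Parallel bank: R_p = 1/(1/67.6 + 1/5.87 + 1/18.8) = 4.196 kΩ.
Node voltage V_A = V_in · R_p/(R_s + R_p) = 13.2 × 0.1150 = 1.518 V.
I(R_b) = V_A / R_b = 1.518/5.87 = 0.2585 mA.
(Equivalently: I_total = 0.3617 mA, then current-divider fraction G_k/ΣG = 0.7148.)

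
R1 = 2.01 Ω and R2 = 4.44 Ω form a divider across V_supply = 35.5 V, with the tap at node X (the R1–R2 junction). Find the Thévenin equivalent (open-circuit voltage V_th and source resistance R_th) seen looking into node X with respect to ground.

V_th is the unloaded tap voltage: V_supply · R2/(R1+R2) = 35.5 × 0.6884 = 24.44 V.
Zeroing V_supply shorts the top of R1 to ground, so R_th = R1 ‖ R2 = 1.384 Ω.

V_th ≈ 24.4 V, R_th ≈ 1.38 Ω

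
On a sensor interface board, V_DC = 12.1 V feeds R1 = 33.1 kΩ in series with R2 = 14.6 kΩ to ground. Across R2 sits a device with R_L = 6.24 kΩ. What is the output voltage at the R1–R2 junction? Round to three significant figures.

V_out ≈ 1.41 V

R2 ‖ R_L = (14.6 × 6.24)/(14.6 + 6.24) = 4.372 kΩ.
Now apply the divider: V_out = 12.1 × 0.1167 = 1.412 V.
(Unloaded it would be 3.70 V; the load pulls it down.)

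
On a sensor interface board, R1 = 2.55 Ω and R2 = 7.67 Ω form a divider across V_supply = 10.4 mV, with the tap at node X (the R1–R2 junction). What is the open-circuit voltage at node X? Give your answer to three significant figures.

V_th ≈ 7.81 mV

V_th is the unloaded tap voltage: V_supply · R2/(R1+R2) = 10.4 × 0.7505 = 7.805 mV.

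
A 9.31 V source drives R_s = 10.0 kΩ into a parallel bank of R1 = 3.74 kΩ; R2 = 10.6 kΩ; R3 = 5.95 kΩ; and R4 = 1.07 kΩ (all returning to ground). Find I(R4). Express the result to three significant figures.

Equivalent of the parallel group: R_p = 0.6829 kΩ.
V_A by voltage divider: V_A = 9.31 × 0.6829/(10.0 + 0.6829) = 0.5951 V.
I(R4) = V_A / R4 = 0.5951/1.07 = 0.5562 mA.

I ≈ 0.556 mA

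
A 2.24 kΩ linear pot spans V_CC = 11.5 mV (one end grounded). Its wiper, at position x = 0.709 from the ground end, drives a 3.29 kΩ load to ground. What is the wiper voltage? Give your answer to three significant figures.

Split the track: R_lower = x·R_p = 1.588 kΩ, R_upper = (1−x)·R_p = 0.6518 kΩ.
Lower segment in parallel with the load: 1.588 ‖ 3.29 = 1.071 kΩ.
Then V_out = V_CC · 1.071/(0.6518 + 1.071) = 7.149 mV.
(Unloaded: V_out = x·V_CC = 8.15 mV.)

V_out ≈ 7.15 mV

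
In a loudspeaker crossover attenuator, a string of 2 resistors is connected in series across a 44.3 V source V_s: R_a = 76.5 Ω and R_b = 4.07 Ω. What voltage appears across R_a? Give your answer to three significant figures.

Total series resistance ΣR = 76.5 + 4.07 = 80.57 Ω.
By the voltage-divider rule, V = 44.3 × 76.50/80.57 = 42.06 V.

V ≈ 42.1 V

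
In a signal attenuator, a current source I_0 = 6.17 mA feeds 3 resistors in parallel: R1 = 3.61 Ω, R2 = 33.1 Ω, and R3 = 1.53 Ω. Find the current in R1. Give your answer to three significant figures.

ΣG = 1/3.61 + 1/33.1 + 1/1.53 = 0.9608.
Current divider: I(R1) = I_0 · G_k/ΣG = 6.17 × (0.2770/0.9608) = 6.17 × 0.2883 = 1.779 mA.

I ≈ 1.78 mA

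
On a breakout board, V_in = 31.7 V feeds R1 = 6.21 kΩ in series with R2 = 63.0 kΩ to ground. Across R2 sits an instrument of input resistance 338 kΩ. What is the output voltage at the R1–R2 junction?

R2 ‖ R_L = (63.0 × 338)/(63.0 + 338) = 53.10 kΩ.
Voltage divider with the loaded lower leg: V_out = 31.7 × 53.10/(6.21 + 53.10) = 31.7 × 0.8953 = 28.38 V.

V_out ≈ 28.4 V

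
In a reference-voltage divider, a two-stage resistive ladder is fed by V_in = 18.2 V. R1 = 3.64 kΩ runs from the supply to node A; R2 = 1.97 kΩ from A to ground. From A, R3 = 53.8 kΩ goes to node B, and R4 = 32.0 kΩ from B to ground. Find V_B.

V_B ≈ 2.35 V

The second stage (R3 + R4 = 85.80 kΩ) loads node A in parallel with R2.
Effective lower resistance at A: R2 ‖ 85.80 = 1.926 kΩ.
First divider: V_A = V_in · 1.926/(3.64 + 1.926) = 6.297 V.
Stage 2 is unloaded, so V_B = V_A · R4/(R3+R4) = 6.297 × 32.0/85.80 = 2.349 V.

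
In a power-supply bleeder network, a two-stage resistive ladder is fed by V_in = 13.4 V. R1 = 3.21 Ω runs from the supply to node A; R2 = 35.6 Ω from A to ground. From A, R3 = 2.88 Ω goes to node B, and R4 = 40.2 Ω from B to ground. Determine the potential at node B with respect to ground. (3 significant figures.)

V_B ≈ 10.7 V

Node A sees R2 in parallel with the series input of stage 2, R3 + R4 = 43.08 Ω.
Effective lower resistance at A: R2 ‖ 43.08 = 19.49 Ω.
First divider: V_A = V_in · 19.49/(3.21 + 19.49) = 11.51 V.
Then the unloaded second divider: V_B = V_A × R4/(R3+R4) = 11.51 × 0.9331 = 10.74 V.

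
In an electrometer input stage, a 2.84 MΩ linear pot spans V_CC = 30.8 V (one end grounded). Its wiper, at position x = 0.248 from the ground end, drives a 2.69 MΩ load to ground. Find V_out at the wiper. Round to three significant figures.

V_out ≈ 6.38 V

The pot divides into 2.136 MΩ above the wiper and 0.7043 MΩ below.
Lower segment in parallel with the load: 0.7043 ‖ 2.69 = 0.5582 MΩ.
Loaded-divider output: V_out = 30.8 × 0.2072 = 6.382 V.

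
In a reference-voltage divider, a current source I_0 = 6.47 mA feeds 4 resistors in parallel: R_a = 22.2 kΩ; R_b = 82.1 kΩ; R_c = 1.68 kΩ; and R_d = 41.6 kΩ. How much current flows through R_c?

I ≈ 5.69 mA

Conductances: ΣG = 1/22.2 + 1/82.1 + 1/1.68 + 1/41.6 = 0.6765 (1/kΩ).
R_c takes the fraction G_k/ΣG = 0.5952/0.6765 = 0.8799, so I = 6.47 × 0.8799 = 5.693 mA.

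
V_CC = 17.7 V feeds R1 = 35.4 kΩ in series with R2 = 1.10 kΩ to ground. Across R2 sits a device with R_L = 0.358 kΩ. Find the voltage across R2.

R2 ‖ R_L = (1.10 × 0.358)/(1.10 + 0.358) = 0.2701 kΩ.
Then V_out = V_CC · R2'/(R1 + R2') = 17.7 × 0.2701/35.67 = 0.1340 V.

V_out ≈ 0.134 V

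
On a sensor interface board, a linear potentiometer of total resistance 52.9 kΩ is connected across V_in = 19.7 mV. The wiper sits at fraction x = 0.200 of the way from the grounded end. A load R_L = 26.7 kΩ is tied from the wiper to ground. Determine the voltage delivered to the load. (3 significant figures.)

Split the track: R_lower = x·R_p = 10.58 kΩ, R_upper = (1−x)·R_p = 42.32 kΩ.
Lower segment in parallel with the load: 10.58 ‖ 26.7 = 7.577 kΩ.
Loaded-divider output: V_out = 19.7 × 0.1519 = 2.992 mV.

V_out ≈ 2.99 mV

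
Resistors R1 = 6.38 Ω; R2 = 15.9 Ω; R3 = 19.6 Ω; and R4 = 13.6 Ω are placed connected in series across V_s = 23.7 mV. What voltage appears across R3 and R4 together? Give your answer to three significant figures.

V ≈ 14.2 mV

Series total: ΣR = 6.38 + 15.9 + 19.6 + 13.6 = 55.48 Ω.
R_{R3..R4} = 19.6 + 13.6 = 33.20 Ω.
V = V_s · R/ΣR = 23.7 × 0.5984 = 14.18 mV.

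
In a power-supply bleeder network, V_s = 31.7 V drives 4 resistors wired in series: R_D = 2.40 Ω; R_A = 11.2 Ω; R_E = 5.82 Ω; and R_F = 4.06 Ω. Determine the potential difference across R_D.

Total series resistance ΣR = 2.40 + 11.2 + 5.82 + 4.06 = 23.48 Ω.
Voltage divider: V = V_s · (2.400 / 23.48) = 31.7 × 0.1022 = 3.240 V.

V ≈ 3.24 V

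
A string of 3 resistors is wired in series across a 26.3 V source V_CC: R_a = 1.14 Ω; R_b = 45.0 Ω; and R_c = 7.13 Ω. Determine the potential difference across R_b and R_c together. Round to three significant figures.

ΣR = 1.14 + 45.0 + 7.13 = 53.27 Ω.
R_{R_b..R_c} = 45.0 + 7.13 = 52.13 Ω.
V = V_CC · R/ΣR = 26.3 × 0.9786 = 25.74 V.

V ≈ 25.7 V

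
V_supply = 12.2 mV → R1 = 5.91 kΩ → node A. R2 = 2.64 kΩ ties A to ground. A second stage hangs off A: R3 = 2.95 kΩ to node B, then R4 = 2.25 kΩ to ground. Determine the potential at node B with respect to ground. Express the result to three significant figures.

Looking into the second stage from A: R3 + R4 = 5.200 kΩ appears in parallel with R2.
Effective lower resistance at A: R2 ‖ 5.200 = 1.751 kΩ.
So V_A = 12.2 × 0.2286 = 2.788 mV.
V_B = V_A × 0.4327 = 1.207 mV.

V_B ≈ 1.21 mV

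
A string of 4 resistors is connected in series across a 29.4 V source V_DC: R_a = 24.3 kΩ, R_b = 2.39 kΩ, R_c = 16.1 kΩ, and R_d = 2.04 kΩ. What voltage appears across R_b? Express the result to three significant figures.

Total series resistance ΣR = 24.3 + 2.39 + 16.1 + 2.04 = 44.83 kΩ.
Voltage divider: V = V_DC · (2.390 / 44.83) = 29.4 × 0.05331 = 1.567 V.

V ≈ 1.57 V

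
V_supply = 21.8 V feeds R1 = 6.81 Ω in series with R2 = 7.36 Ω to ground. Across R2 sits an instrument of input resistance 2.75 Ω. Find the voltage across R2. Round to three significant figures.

V_out ≈ 4.95 V

The load sits in parallel with R2, giving an effective lower resistance R2' = R2·R_L/(R2+R_L) = 2.002 Ω.
Then V_out = V_supply · R2'/(R1 + R2') = 21.8 × 2.002/8.812 = 4.953 V.
(Unloaded it would be 11.3 V; the load pulls it down.)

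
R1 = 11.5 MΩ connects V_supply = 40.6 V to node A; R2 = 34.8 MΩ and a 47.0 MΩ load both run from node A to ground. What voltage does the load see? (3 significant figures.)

The load sits in parallel with R2, giving an effective lower resistance R2' = R2·R_L/(R2+R_L) = 20.00 MΩ.
Then V_out = V_supply · R2'/(R1 + R2') = 40.6 × 20.00/31.50 = 25.78 V.

V_out ≈ 25.8 V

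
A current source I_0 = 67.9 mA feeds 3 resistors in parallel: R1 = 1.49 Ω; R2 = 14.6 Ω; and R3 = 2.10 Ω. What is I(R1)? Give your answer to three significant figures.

ΣG = 1/1.49 + 1/14.6 + 1/2.10 = 1.216.
R1 takes the fraction G_k/ΣG = 0.6711/1.216 = 0.5520, so I = 67.9 × 0.5520 = 37.48 mA.

I ≈ 37.5 mA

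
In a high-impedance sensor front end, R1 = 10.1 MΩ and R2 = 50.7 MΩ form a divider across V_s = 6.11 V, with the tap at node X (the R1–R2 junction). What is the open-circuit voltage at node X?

V_th ≈ 5.10 V

V_th is the unloaded tap voltage: V_s · R2/(R1+R2) = 6.11 × 0.8339 = 5.095 V.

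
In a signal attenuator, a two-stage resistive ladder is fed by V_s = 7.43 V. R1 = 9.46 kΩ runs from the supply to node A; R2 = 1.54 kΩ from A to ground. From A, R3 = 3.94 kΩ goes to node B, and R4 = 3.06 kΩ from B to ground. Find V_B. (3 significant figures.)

V_B ≈ 0.382 V

Looking into the second stage from A: R3 + R4 = 7.000 kΩ appears in parallel with R2.
Effective lower resistance at A: R2 ‖ 7.000 = 1.262 kΩ.
First divider: V_A = V_s · 1.262/(9.46 + 1.262) = 0.8747 V.
V_B = V_A × 0.4371 = 0.3824 V.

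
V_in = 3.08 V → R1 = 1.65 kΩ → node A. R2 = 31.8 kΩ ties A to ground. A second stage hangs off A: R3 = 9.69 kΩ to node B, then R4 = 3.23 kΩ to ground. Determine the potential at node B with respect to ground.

Node A sees R2 in parallel with the series input of stage 2, R3 + R4 = 12.92 kΩ.
Effective lower resistance at A: R2 ‖ 12.92 = 9.187 kΩ.
So V_A = 3.08 × 0.8477 = 2.611 V.
V_B = V_A × 0.2500 = 0.6528 V.

V_B ≈ 0.653 V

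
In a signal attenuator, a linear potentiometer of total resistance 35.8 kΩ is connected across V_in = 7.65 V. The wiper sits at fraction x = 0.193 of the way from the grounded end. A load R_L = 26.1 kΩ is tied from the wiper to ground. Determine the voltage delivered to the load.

V_out ≈ 1.22 V

Split the track: R_lower = x·R_p = 6.909 kΩ, R_upper = (1−x)·R_p = 28.89 kΩ.
R_L loads the lower segment: effective lower R = 5.463 kΩ.
V_out = 7.65 × 5.463/(28.89 + 5.463) = 1.217 V.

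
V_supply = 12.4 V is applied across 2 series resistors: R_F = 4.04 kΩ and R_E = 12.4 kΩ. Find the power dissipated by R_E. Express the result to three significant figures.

P ≈ 7.05 mW

Series current I = V_supply/ΣR = 12.4/16.44 = 0.7543 mA.
P(R_E) = I²·R_E = (0.7543)² × 12.4 = 7.054 mW.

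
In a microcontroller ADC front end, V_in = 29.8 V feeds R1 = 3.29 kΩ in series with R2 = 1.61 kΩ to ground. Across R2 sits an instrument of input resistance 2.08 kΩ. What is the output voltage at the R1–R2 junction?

R2 ‖ R_L = (1.61 × 2.08)/(1.61 + 2.08) = 0.9075 kΩ.
Then V_out = V_in · R2'/(R1 + R2') = 29.8 × 0.9075/4.198 = 6.443 V.

V_out ≈ 6.44 V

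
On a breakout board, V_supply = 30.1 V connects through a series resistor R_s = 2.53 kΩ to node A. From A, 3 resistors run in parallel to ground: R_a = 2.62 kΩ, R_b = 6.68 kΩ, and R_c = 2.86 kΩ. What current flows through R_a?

I ≈ 3.56 mA

Parallel bank: R_p = 1/(1/2.62 + 1/6.68 + 1/2.86) = 1.135 kΩ.
Node voltage V_A = V_supply · R_p/(R_s + R_p) = 30.1 × 0.3097 = 9.322 V.
I(R_a) = V_A / R_a = 9.322/2.62 = 3.558 mA.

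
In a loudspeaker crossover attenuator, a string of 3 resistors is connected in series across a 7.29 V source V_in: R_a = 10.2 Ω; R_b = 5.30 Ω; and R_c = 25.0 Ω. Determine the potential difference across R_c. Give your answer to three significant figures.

V ≈ 4.50 V

ΣR = 10.2 + 5.30 + 25.0 = 40.50 Ω.
Voltage divider: V = V_in · (25.00 / 40.50) = 7.29 × 0.6173 = 4.500 V.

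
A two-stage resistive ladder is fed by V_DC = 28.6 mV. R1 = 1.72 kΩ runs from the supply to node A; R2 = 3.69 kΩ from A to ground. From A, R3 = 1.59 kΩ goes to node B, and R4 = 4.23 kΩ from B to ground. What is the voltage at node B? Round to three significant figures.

Looking into the second stage from A: R3 + R4 = 5.820 kΩ appears in parallel with R2.
R2 ‖ (R3+R4) = 2.258 kΩ.
So V_A = 28.6 × 0.5676 = 16.23 mV.
Stage 2 is unloaded, so V_B = V_A · R4/(R3+R4) = 16.23 × 4.23/5.820 = 11.80 mV.

V_B ≈ 11.8 mV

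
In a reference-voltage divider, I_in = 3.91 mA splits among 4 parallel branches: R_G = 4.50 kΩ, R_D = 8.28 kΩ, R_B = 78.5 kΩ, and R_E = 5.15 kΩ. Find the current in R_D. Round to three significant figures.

I ≈ 0.859 mA

Total conductance ΣG = 1/4.50 + 1/8.28 + 1/78.5 + 1/5.15 = 0.5499 (units of 1/kΩ).
By the current-divider rule, I = I_in · G_k/ΣG = 3.91 × 0.2196 = 0.8587 mA.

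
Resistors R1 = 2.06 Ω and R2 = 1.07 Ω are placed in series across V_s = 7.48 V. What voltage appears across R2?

V ≈ 2.56 V

ΣR = 2.06 + 1.07 = 3.130 Ω.
V = V_s · R/ΣR = 7.48 × 0.3419 = 2.557 V.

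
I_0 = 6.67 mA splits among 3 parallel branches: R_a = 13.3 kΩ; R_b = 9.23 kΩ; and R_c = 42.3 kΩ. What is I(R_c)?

Conductances: ΣG = 1/13.3 + 1/9.23 + 1/42.3 = 0.2072 (1/kΩ).
R_c takes the fraction G_k/ΣG = 0.02364/0.2072 = 0.1141, so I = 6.67 × 0.1141 = 0.7611 mA.

I ≈ 0.761 mA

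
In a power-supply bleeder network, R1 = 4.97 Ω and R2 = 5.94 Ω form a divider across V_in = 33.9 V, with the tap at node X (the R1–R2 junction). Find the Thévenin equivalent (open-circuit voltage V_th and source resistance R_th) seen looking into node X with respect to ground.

V_th ≈ 18.5 V, R_th ≈ 2.71 Ω

With X open, the divider is unloaded: V_th = 33.9 × 5.94/10.91 = 18.46 V.
Looking into X with the source shorted: R_th = R1·R2/(R1+R2) = 4.970 × 5.94/10.91 = 2.706 Ω.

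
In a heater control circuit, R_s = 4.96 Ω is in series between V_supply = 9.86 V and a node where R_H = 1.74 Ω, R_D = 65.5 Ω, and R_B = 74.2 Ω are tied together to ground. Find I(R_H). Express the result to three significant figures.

Parallel bank: R_p = 1/(1/1.74 + 1/65.5 + 1/74.2) = 1.657 Ω.
V_A by voltage divider: V_A = 9.86 × 1.657/(4.96 + 1.657) = 2.469 V.
Branch current I = V_A/R_H = 2.469/1.74 = 1.419 A.

I ≈ 1.42 A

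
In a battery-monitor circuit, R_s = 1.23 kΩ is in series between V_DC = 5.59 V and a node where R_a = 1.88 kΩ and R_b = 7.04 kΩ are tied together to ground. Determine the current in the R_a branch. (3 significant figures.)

Equivalent of the parallel group: R_p = 1.484 kΩ.
Node voltage V_A = V_DC · R_p/(R_s + R_p) = 5.59 × 0.5468 = 3.056 V.
I(R_a) = V_A / R_a = 3.056/1.88 = 1.626 mA.

I ≈ 1.63 mA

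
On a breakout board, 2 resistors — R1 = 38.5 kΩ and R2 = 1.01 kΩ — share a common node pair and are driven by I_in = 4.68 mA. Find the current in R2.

For two parallel branches, I_k = I_in · (other R)/(sum of R).
I(R2) = 4.68 × 38.5/(38.5 + 1.01) = 4.68 × 0.9744 = 4.560 mA.

I ≈ 4.56 mA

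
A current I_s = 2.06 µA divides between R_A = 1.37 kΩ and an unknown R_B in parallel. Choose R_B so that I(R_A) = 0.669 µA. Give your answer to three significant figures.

The fraction through R_A equals R_B/(R_A+R_B).
0.669/2.06 = R_B/(R_A + R_B) → R_B = R_A · (0.3248)/(1 − 0.3248) = 1.37 × 0.4809 = 0.6589 kΩ.

R_B ≈ 0.659 kΩ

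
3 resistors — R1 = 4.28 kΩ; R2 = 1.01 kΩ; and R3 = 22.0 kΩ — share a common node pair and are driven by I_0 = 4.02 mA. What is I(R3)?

I ≈ 0.144 mA

Conductances: ΣG = 1/4.28 + 1/1.01 + 1/22.0 = 1.269 (1/kΩ).
Current divider: I(R3) = I_0 · G_k/ΣG = 4.02 × (0.04545/1.269) = 4.02 × 0.03581 = 0.1440 mA.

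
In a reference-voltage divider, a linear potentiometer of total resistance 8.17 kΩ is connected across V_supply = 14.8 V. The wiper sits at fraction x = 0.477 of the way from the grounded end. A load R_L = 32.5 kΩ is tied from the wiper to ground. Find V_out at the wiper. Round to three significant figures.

Lower segment x·R_p = 3.897 kΩ; upper segment (1−x)·R_p = 4.273 kΩ.
(x·R_p) ‖ R_L = 3.480 kΩ.
Loaded-divider output: V_out = 14.8 × 0.4489 = 6.643 V.

V_out ≈ 6.64 V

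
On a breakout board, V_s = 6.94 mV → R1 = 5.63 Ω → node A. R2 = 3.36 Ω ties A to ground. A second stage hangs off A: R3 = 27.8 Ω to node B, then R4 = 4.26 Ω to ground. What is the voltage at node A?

V_A ≈ 2.43 mV

The second stage (R3 + R4 = 32.06 Ω) loads node A in parallel with R2.
Effective lower resistance at A: R2 ‖ 32.06 = 3.041 Ω.
V_A = 6.94 × 3.041/(5.63 + 3.041) = 2.434 mV.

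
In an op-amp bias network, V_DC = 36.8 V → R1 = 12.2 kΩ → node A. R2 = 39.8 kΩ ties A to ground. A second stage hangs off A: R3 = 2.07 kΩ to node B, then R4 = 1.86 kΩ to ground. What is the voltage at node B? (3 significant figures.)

The second stage (R3 + R4 = 3.930 kΩ) loads node A in parallel with R2.
Effective lower resistance at A: R2 ‖ 3.930 = 3.577 kΩ.
So V_A = 36.8 × 0.2267 = 8.343 V.
Stage 2 is unloaded, so V_B = V_A · R4/(R3+R4) = 8.343 × 1.86/3.930 = 3.949 V.

V_B ≈ 3.95 V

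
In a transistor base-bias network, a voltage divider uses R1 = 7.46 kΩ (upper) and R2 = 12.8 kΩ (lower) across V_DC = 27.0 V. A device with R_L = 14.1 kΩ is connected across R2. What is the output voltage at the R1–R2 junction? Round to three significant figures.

R2 ‖ R_L = (12.8 × 14.1)/(12.8 + 14.1) = 6.709 kΩ.
Then V_out = V_DC · R2'/(R1 + R2') = 27.0 × 6.709/14.17 = 12.78 V.

V_out ≈ 12.8 V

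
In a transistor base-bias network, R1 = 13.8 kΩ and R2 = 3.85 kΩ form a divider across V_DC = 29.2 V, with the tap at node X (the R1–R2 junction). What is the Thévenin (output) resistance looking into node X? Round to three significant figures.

With V_DC suppressed (replaced by a short), R_th = R1 ‖ R2 = (13.80 × 3.85)/(13.80 + 3.85) = 3.010 kΩ.

R_th ≈ 3.01 kΩ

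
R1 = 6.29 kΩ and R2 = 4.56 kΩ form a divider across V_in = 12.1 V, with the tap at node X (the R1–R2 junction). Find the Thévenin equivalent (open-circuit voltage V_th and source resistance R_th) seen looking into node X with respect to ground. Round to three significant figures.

V_th ≈ 5.09 V, R_th ≈ 2.64 kΩ

Open-circuit (no load on X): V_th = V_in · R2/(R1 + R2) = 12.1 × 4.56/(6.290 + 4.56) = 5.085 V.
Zeroing V_in shorts the top of R1 to ground, so R_th = R1 ‖ R2 = 2.644 kΩ.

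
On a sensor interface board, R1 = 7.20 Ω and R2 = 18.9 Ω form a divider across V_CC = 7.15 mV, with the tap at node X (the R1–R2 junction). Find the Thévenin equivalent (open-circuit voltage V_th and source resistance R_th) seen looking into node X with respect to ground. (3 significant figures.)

With X open, the divider is unloaded: V_th = 7.15 × 18.9/26.10 = 5.178 mV.
Looking into X with the source shorted: R_th = R1·R2/(R1+R2) = 7.200 × 18.9/26.10 = 5.214 Ω.

V_th ≈ 5.18 mV, R_th ≈ 5.21 Ω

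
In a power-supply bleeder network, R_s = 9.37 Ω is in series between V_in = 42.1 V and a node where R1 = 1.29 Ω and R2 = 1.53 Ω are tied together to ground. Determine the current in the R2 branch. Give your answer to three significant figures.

Equivalent of the parallel group: R_p = 0.6999 Ω.
Node voltage V_A = V_in · R_p/(R_s + R_p) = 42.1 × 0.06950 = 2.926 V.
I(R2) = V_A / R2 = 2.926/1.53 = 1.912 A.
(Equivalently: I_total = 4.181 A, then current-divider fraction G_k/ΣG = 0.4574.)

I ≈ 1.91 A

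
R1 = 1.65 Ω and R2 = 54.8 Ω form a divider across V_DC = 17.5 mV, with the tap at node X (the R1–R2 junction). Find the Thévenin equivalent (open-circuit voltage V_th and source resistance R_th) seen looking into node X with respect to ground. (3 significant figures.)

V_th ≈ 17.0 mV, R_th ≈ 1.60 Ω

With X open, the divider is unloaded: V_th = 17.5 × 54.8/56.45 = 16.99 mV.
Zeroing V_DC shorts the top of R1 to ground, so R_th = R1 ‖ R2 = 1.602 Ω.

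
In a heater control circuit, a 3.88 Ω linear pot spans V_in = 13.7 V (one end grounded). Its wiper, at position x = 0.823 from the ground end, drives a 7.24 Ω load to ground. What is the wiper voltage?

The pot divides into 0.6868 Ω above the wiper and 3.193 Ω below.
(x·R_p) ‖ R_L = 2.216 Ω.
Loaded-divider output: V_out = 13.7 × 0.7634 = 10.46 V.

V_out ≈ 10.5 V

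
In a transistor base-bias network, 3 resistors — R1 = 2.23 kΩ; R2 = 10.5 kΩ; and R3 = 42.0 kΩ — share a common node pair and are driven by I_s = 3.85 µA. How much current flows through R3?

I ≈ 0.162 µA

Total conductance ΣG = 1/2.23 + 1/10.5 + 1/42.0 = 0.5675 (units of 1/kΩ).
By the current-divider rule, I = I_s · G_k/ΣG = 3.85 × 0.04196 = 0.1615 µA.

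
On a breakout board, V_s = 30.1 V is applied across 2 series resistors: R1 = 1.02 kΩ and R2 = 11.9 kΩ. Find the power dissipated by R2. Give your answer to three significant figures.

The common current is I = 30.1/12.92 = 2.330 mA.
P = I²R = 5.428 × 11.9 = 64.59 mW.

P ≈ 64.6 mW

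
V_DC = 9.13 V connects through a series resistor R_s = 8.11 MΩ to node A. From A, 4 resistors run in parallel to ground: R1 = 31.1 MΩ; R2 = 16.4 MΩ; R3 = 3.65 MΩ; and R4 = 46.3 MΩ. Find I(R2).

Combine the parallel branches: R_p = (1/31.1 + 1/16.4 + 1/3.65 + 1/46.3)⁻¹ = 2.573 MΩ.
Node voltage V_A = V_DC · R_p/(R_s + R_p) = 9.13 × 0.2408 = 2.199 V.
I(R2) = V_A / R2 = 2.199/16.4 = 0.1341 µA.

I ≈ 0.134 µA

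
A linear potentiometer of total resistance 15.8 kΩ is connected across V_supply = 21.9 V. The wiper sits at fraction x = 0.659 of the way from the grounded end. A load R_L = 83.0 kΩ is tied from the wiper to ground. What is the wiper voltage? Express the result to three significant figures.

V_out ≈ 13.8 V

Lower segment x·R_p = 10.41 kΩ; upper segment (1−x)·R_p = 5.388 kΩ.
(x·R_p) ‖ R_L = 9.252 kΩ.
Then V_out = V_supply · 9.252/(5.388 + 9.252) = 13.84 V.
(Unloaded: V_out = x·V_supply = 14.4 V.)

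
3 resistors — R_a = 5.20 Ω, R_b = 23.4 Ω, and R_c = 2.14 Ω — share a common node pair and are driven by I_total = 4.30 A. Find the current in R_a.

I ≈ 1.18 A

Total conductance ΣG = 1/5.20 + 1/23.4 + 1/2.14 = 0.7023 (units of 1/Ω).
By the current-divider rule, I = I_total · G_k/ΣG = 4.30 × 0.2738 = 1.177 A.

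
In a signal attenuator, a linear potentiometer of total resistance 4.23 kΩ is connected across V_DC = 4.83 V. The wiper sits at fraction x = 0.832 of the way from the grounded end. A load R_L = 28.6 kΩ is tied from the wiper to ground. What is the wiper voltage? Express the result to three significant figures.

V_out ≈ 3.94 V

Split the track: R_lower = x·R_p = 3.519 kΩ, R_upper = (1−x)·R_p = 0.7106 kΩ.
Lower segment in parallel with the load: 3.519 ‖ 28.6 = 3.134 kΩ.
Loaded-divider output: V_out = 4.83 × 0.8151 = 3.937 V.
(Unloaded: V_out = x·V_DC = 4.02 V.)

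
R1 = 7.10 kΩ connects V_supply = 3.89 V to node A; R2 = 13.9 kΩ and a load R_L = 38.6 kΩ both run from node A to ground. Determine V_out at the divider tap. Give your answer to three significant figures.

First combine the lower leg with the load: R2 ‖ R_L = 10.22 kΩ.
Now apply the divider: V_out = 3.89 × 0.5901 = 2.295 V.

V_out ≈ 2.30 V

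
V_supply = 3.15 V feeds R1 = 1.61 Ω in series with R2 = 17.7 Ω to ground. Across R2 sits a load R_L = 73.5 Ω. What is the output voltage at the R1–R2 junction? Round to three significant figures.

V_out ≈ 2.83 V

R2 ‖ R_L = (17.7 × 73.5)/(17.7 + 73.5) = 14.26 Ω.
Voltage divider with the loaded lower leg: V_out = 3.15 × 14.26/(1.61 + 14.26) = 3.15 × 0.8986 = 2.831 V.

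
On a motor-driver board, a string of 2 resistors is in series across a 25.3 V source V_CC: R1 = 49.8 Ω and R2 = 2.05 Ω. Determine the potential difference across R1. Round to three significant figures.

ΣR = 49.8 + 2.05 = 51.85 Ω.
Voltage divider: V = V_CC · (49.80 / 51.85) = 25.3 × 0.9605 = 24.30 V.

V ≈ 24.3 V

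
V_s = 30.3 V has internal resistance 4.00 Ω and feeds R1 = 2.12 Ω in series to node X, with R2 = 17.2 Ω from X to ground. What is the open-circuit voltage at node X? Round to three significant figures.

R1' = 4.00 + 2.12 = 6.120 Ω (source resistance + R1).
With X open, the divider is unloaded: V_th = 30.3 × 17.2/23.32 = 22.35 V.

V_th ≈ 22.3 V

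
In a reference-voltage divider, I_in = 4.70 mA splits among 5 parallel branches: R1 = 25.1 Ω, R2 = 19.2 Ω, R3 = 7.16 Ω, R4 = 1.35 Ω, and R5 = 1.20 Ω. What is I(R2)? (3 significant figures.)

I ≈ 0.136 mA

ΣG = 1/25.1 + 1/19.2 + 1/7.16 + 1/1.35 + 1/1.20 = 1.806.
Current divider: I(R2) = I_in · G_k/ΣG = 4.70 × (0.05208/1.806) = 4.70 × 0.02884 = 0.1356 mA.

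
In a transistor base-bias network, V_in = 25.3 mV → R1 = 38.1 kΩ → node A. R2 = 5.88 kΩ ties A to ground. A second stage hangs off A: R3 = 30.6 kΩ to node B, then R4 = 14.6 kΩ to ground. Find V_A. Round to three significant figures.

V_A ≈ 3.04 mV

Node A sees R2 in parallel with the series input of stage 2, R3 + R4 = 45.20 kΩ.
R2 ‖ (R3+R4) = 5.203 kΩ.
So V_A = 25.3 × 0.1202 = 3.040 mV.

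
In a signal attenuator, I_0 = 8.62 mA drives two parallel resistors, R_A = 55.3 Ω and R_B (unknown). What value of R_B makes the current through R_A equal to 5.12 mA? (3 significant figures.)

In a two-way split, I_A/I_0 = R_B/(R_A + R_B).
5.12/8.62 = R_B/(R_A + R_B) → R_B = R_A · (0.5940)/(1 − 0.5940) = 55.3 × 1.463 = 80.90 Ω.

R_B ≈ 80.9 Ω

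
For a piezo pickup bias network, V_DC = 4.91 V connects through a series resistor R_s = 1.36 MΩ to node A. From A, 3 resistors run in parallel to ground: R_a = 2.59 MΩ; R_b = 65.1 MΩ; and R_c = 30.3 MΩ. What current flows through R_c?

I ≈ 0.102 µA

Parallel bank: R_p = 1/(1/2.59 + 1/65.1 + 1/30.3) = 2.302 MΩ.
Node voltage V_A = V_DC · R_p/(R_s + R_p) = 4.91 × 0.6286 = 3.086 V.
I(R_c) = V_A / R_c = 3.086/30.3 = 0.1019 µA.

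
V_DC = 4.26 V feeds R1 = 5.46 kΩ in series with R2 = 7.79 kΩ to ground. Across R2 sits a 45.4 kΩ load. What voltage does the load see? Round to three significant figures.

V_out ≈ 2.34 V

First combine the lower leg with the load: R2 ‖ R_L = 6.649 kΩ.
Now apply the divider: V_out = 4.26 × 0.5491 = 2.339 V.
(Unloaded it would be 2.50 V; the load pulls it down.)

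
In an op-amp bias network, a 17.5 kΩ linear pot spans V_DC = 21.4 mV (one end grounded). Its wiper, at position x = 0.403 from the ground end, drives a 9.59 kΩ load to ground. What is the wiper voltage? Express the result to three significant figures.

V_out ≈ 5.99 mV

Split the track: R_lower = x·R_p = 7.053 kΩ, R_upper = (1−x)·R_p = 10.45 kΩ.
Lower segment in parallel with the load: 7.053 ‖ 9.59 = 4.064 kΩ.
Loaded-divider output: V_out = 21.4 × 0.2800 = 5.993 mV.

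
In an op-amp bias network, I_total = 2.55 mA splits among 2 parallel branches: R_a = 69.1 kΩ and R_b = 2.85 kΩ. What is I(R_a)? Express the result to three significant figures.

For two parallel branches, I_k = I_total · (other R)/(sum of R).
I(R_a) = 2.55 × 2.85/(69.1 + 2.85) = 2.55 × 0.03961 = 0.1010 mA.

I ≈ 0.101 mA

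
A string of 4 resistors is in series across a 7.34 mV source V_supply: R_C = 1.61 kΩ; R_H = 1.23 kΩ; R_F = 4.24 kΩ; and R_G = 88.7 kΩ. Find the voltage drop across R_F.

V ≈ 0.325 mV

ΣR = 1.61 + 1.23 + 4.24 + 88.7 = 95.78 kΩ.
Voltage divider: V = V_supply · (4.240 / 95.78) = 7.34 × 0.04427 = 0.3249 mV.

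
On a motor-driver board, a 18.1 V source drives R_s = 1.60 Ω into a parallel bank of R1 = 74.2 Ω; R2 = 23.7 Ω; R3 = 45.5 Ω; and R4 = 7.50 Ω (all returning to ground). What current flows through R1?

Combine the parallel branches: R_p = (1/74.2 + 1/23.7 + 1/45.5 + 1/7.50)⁻¹ = 4.740 Ω.
V_A by voltage divider: V_A = 18.1 × 4.740/(1.60 + 4.740) = 13.53 V.
I(R1) = V_A / R1 = 13.53/74.2 = 0.1824 A.
(Equivalently: I_total = 2.855 A, then current-divider fraction G_k/ΣG = 0.06388.)

I ≈ 0.182 A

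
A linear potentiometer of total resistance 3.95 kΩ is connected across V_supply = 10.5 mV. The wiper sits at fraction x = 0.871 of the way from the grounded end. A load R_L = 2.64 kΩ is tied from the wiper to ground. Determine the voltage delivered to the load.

V_out ≈ 7.83 mV

Split the track: R_lower = x·R_p = 3.440 kΩ, R_upper = (1−x)·R_p = 0.5096 kΩ.
R_L loads the lower segment: effective lower R = 1.494 kΩ.
Loaded-divider output: V_out = 10.5 × 0.7456 = 7.829 mV.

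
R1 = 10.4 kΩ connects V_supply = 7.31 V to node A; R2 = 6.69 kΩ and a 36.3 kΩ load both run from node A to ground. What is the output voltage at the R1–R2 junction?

R2 ‖ R_L = (6.69 × 36.3)/(6.69 + 36.3) = 5.649 kΩ.
Voltage divider with the loaded lower leg: V_out = 7.31 × 5.649/(10.4 + 5.649) = 7.31 × 0.3520 = 2.573 V.
(Unloaded it would be 2.86 V; the load pulls it down.)

V_out ≈ 2.57 V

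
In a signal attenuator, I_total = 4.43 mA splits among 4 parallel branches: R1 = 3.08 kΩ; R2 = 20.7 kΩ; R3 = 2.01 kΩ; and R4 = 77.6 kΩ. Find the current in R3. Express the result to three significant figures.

Total conductance ΣG = 1/3.08 + 1/20.7 + 1/2.01 + 1/77.6 = 0.8834 (units of 1/kΩ).
R3 takes the fraction G_k/ΣG = 0.4975/0.8834 = 0.5632, so I = 4.43 × 0.5632 = 2.495 mA.

I ≈ 2.49 mA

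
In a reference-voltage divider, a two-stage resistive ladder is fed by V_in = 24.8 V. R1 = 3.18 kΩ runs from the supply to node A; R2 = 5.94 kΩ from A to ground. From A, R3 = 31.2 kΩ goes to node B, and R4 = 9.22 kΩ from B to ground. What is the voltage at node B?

V_B ≈ 3.50 V

Node A sees R2 in parallel with the series input of stage 2, R3 + R4 = 40.42 kΩ.
R2 ‖ (R3+R4) = 5.179 kΩ.
First divider: V_A = V_in · 5.179/(3.18 + 5.179) = 15.37 V.
Stage 2 is unloaded, so V_B = V_A · R4/(R3+R4) = 15.37 × 9.22/40.42 = 3.505 V.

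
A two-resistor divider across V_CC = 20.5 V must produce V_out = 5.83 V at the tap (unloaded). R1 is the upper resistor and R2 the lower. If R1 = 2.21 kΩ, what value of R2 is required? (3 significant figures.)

R2 ≈ 0.878 kΩ

Required fraction k = V_out/V_CC = 0.2844.
R2 = R1 · 0.2844/(1 − 0.2844) = 0.8783 kΩ.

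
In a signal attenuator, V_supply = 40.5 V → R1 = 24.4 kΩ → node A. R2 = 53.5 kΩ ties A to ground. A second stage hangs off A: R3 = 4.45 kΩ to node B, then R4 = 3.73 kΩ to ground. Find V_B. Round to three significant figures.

Node A sees R2 in parallel with the series input of stage 2, R3 + R4 = 8.180 kΩ.
R2 ‖ (R3+R4) = 7.095 kΩ.
V_A = 40.5 × 7.095/(24.4 + 7.095) = 9.124 V.
Stage 2 is unloaded, so V_B = V_A · R4/(R3+R4) = 9.124 × 3.73/8.180 = 4.160 V.

V_B ≈ 4.16 V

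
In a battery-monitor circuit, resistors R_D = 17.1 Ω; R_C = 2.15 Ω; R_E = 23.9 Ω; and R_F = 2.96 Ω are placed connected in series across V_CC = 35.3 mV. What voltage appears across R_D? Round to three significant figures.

ΣR = 17.1 + 2.15 + 23.9 + 2.96 = 46.11 Ω.
By the voltage-divider rule, V = 35.3 × 17.10/46.11 = 13.09 mV.

V ≈ 13.1 mV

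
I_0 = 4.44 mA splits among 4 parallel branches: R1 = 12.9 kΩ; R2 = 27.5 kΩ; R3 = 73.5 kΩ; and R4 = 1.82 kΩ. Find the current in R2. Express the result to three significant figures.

ΣG = 1/12.9 + 1/27.5 + 1/73.5 + 1/1.82 = 0.6769.
R2 takes the fraction G_k/ΣG = 0.03636/0.6769 = 0.05372, so I = 4.44 × 0.05372 = 0.2385 mA.

I ≈ 0.239 mA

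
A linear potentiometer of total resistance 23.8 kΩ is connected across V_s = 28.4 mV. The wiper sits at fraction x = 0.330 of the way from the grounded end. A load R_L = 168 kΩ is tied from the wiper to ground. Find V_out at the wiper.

Lower segment x·R_p = 7.854 kΩ; upper segment (1−x)·R_p = 15.95 kΩ.
(x·R_p) ‖ R_L = 7.503 kΩ.
V_out = 28.4 × 7.503/(15.95 + 7.503) = 9.087 mV.
(Unloaded: V_out = x·V_s = 9.37 mV.)

V_out ≈ 9.09 mV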